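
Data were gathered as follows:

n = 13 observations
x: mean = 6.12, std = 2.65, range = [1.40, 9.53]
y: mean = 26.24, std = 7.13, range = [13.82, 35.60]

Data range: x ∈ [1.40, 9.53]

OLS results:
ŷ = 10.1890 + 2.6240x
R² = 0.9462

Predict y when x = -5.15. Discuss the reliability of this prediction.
ŷ = -3.3246, but this is extrapolation (below the data range [1.40, 9.53]) and may be unreliable.

Prediction calculation:
ŷ = 10.1890 + 2.6240 × (-5.15)
ŷ = -3.3246

Reliability:
- Data range: x ∈ [1.40, 9.53]
- Prediction point: x = -5.15 is 6.55 units below the observed range → this is EXTRAPOLATION, not interpolation

Why that matters here:
- The linear relationship may not hold outside the observed range
- There are no observations near this x to validate the fitted line there

Report the number if required, but flag clearly that it is an extrapolation.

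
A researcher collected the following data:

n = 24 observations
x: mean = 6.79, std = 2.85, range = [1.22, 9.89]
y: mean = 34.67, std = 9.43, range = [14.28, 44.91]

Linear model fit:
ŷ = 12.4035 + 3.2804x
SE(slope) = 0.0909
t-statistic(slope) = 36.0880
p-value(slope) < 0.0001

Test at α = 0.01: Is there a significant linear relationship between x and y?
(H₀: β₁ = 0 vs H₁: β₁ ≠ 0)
p-value < 0.0001 < α = 0.01, so we reject H₀. The relationship is significant.

Hypothesis test for the slope coefficient:

H₀: β₁ = 0 (no linear relationship)
H₁: β₁ ≠ 0 (linear relationship exists)

Test statistic: t = β̂₁ / SE(β̂₁) = 3.2804 / 0.0909 = 36.0880

The p-value (<0.0001) is the probability, under H₀, of a t-statistic at least as extreme as |t| = 36.0880 (two-sided, df = n − 2 = 22).

Decision rule: reject H₀ if p-value < α.
p-value < 0.0001 < α = 0.01 → reject H₀.

At α = 0.01 the data do provide convincing evidence of a nonzero slope.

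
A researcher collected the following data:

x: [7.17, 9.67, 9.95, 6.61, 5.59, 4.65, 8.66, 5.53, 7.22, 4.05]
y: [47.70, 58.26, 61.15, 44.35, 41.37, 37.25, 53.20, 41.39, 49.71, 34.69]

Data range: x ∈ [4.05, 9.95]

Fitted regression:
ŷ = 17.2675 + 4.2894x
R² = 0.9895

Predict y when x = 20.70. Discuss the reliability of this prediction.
ŷ = 106.0581 (extrapolation — x = 20.70 lies outside [4.05, 9.95], so reliability is low).

Prediction calculation:
ŷ = 17.2675 + 4.2894 × 20.70
ŷ = 106.0581

Reliability:
- Data range: x ∈ [4.05, 9.95]
- Prediction point: x = 20.70 is 10.75 units above the observed range → this is EXTRAPOLATION, not interpolation

Why that matters here:
- R² describes fit only over the sampled x values; it says nothing about behaviour beyond them
- Real relationships often flatten, saturate, or turn nonlinear at extremes

Report the number if required, but flag clearly that it is an extrapolation.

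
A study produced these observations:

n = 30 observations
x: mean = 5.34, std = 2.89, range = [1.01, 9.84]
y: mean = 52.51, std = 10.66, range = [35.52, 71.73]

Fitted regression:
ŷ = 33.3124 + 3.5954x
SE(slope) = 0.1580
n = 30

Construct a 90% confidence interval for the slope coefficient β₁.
The 90% CI for β₁ is (3.3266, 3.8642)

Confidence interval for the slope:

The 90% CI for β₁ is: β̂₁ ± t*(α/2, n-2) × SE(β̂₁)

Step 1: Find critical t-value
- Confidence level = 0.9
- Degrees of freedom = n - 2 = 30 - 2 = 28
- t*(α/2, 28) = 1.7011

Step 2: Calculate margin of error
Margin = 1.7011 × 0.1580 = 0.2688

Step 3: Construct interval
CI = 3.5954 ± 0.2688
CI = (3.3266, 3.8642)

Interpretation: intervals built this way capture the true β₁ in 90% of repeated samples; here the plausible range for the per-unit effect of x on y is 3.3266 to 3.8642.
The interval does not include 0, suggesting a significant linear relationship.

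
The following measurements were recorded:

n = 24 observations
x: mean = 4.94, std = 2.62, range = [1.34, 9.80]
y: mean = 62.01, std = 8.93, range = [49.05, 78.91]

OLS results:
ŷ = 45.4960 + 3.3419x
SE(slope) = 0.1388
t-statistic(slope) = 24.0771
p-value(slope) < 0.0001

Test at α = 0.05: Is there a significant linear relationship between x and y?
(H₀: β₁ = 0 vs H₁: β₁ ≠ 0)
Since p-value < 0.0001 < α = 0.05, reject H₀ — the slope is significantly different from 0.

Hypothesis test for the slope coefficient:

H₀: β₁ = 0 (no linear relationship)
H₁: β₁ ≠ 0 (linear relationship exists)

Test statistic: t = β̂₁ / SE(β̂₁) = 3.3419 / 0.1388 = 24.0771

The p-value (<0.0001) is the probability, under H₀, of a t-statistic at least as extreme as |t| = 24.0771 (two-sided, df = n − 2 = 22).

Decision rule: reject H₀ if p-value < α.
p-value < 0.0001 < α = 0.05 → reject H₀.

Conclusion: the linear association between x and y is significant at the 5% level.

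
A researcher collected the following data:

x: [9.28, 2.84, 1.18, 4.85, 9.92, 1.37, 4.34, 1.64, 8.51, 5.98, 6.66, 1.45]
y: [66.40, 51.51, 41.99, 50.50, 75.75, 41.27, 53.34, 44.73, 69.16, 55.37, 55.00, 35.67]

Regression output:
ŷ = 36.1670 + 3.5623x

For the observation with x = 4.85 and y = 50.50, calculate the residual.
Residual = -2.9442

The residual is the difference between the actual value and the predicted value:

Residual = y - ŷ

Step 1: Calculate predicted value
ŷ = 36.1670 + 3.5623 × 4.85
ŷ = 53.4442

Step 2: Calculate residual
Residual = 50.50 - 53.4442
Residual = -2.9442

Sign check: y < ŷ, so the point is below the line and the fit overestimates here.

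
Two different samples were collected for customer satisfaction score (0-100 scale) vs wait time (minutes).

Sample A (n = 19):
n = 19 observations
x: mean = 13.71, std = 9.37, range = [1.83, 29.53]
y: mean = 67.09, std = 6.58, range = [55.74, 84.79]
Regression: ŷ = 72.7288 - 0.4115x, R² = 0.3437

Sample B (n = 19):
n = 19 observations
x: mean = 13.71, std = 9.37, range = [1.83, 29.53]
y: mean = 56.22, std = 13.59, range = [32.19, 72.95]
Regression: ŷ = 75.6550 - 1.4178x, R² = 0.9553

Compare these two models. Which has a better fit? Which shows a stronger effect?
Model B has the better fit (R² = 0.9553 vs 0.3437). Model B shows the stronger effect (|β₁| = 1.4178 vs 0.4115).

Model Comparison:

Which explains more variance? (R²)
- Model A: R² = 0.3437 → 34.37% of variance in satisfaction score explained
- Model B: R² = 0.9553 → 95.53% of variance in satisfaction score explained
- 0.9553 > 0.3437 → Model B has the better fit

Effect size (slope magnitude):
- Model A: β₁ = -0.4115 → predicted satisfaction score falls 0.4115 points per additional minute of wait time
- Model B: β₁ = -1.4178 → predicted satisfaction score falls 1.4178 points per additional minute of wait time
- |-0.4115| < |-1.4178| → Model B shows the stronger marginal effect

Note: A steeper slope doesn't make a better model if the scatter around the line is large.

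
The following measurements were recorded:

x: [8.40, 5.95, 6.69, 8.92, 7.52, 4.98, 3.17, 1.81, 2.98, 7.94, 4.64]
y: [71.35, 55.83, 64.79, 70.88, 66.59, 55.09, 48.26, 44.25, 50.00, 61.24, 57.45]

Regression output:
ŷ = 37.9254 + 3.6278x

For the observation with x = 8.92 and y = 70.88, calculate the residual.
Residual = 0.5946

The residual is the difference between the actual value and the predicted value:

Residual = y - ŷ

Step 1: Calculate predicted value
ŷ = 37.9254 + 3.6278 × 8.92
ŷ = 70.2854

Step 2: Calculate residual
Residual = 70.88 - 70.2854
Residual = 0.5946

Sign check: y > ŷ, so the point is above the line and the fit underestimates here.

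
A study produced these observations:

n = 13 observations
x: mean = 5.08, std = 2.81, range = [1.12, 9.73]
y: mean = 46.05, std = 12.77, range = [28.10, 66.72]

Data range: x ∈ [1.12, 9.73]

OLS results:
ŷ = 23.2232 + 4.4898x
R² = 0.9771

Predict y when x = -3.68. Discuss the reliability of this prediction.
ŷ = 6.7007, but this is extrapolation (below the data range [1.12, 9.73]) and may be unreliable.

Prediction calculation:
ŷ = 23.2232 + 4.4898 × (-3.68)
ŷ = 6.7007

Reliability:
- Data range: x ∈ [1.12, 9.73]
- Prediction point: x = -3.68 is 4.80 units below the observed range → this is EXTRAPOLATION, not interpolation

Why that matters here:
- The linear relationship may not hold outside the observed range
- The standard error of prediction grows with (x − x̄)², and x = -3.68 is far from x̄ = 5.08
- There are no observations near this x to validate the fitted line there

Report the number if required, but flag clearly that it is an extrapolation.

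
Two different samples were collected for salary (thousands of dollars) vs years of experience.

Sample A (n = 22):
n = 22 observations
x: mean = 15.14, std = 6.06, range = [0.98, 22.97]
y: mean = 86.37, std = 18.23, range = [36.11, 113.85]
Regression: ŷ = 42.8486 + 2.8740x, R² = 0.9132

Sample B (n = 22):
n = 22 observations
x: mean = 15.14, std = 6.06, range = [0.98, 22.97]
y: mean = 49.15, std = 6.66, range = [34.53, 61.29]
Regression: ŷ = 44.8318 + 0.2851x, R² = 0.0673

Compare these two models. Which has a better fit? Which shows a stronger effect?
Model A has the better fit (R² = 0.9132 vs 0.0673). Model A shows the stronger effect (|β₁| = 2.8740 vs 0.2851).

Model Comparison:

Goodness of fit (R²):
- Model A: R² = 0.9132 → 91.32% of variance in salary explained
- Model B: R² = 0.0673 → 6.73% of variance in salary explained
- 0.9132 > 0.0673 → Model A has the better fit

Strength of effect — compare |β₁|:
- Model A: β₁ = 2.8740 → predicted salary rises 2.8740 thousand dollars per additional year of experience
- Model B: β₁ = 0.2851 → predicted salary rises 0.2851 thousand dollars per additional year of experience
- |2.8740| > |0.2851| → Model A shows the stronger marginal effect

Notes:
- The two samples could reflect different populations, time periods, or measurement quality.
- A better fit (higher R²) doesn't necessarily mean a more important relationship.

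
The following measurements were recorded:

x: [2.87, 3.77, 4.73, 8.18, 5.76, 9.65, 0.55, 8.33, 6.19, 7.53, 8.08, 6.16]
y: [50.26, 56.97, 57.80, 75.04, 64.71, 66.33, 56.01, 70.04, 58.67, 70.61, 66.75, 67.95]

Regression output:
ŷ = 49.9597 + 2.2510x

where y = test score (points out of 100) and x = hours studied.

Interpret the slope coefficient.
On average, test score is about 2.2510 points higher for every extra hour of study time.

The slope β₁ = 2.2510 gives the rate at which the fitted test score changes with study time.

Interpretation:
- Study time up by 1 hour → predicted test score increases by 2.2510 points
- The effect is assumed constant over the observed range of x (linearity)
- The sign (+) gives the direction; the magnitude 2.2510 gives the size of the effect per hour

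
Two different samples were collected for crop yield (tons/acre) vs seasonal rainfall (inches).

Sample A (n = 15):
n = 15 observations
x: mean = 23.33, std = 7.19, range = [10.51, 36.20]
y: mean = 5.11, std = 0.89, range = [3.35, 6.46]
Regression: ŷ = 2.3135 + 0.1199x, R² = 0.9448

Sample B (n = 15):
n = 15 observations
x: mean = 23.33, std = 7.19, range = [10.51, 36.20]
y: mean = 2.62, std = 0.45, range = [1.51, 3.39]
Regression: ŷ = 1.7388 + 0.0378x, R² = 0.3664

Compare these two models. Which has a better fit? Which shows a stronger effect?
Model A has the better fit (R² = 0.9448 vs 0.3664). Model A shows the stronger effect (|β₁| = 0.1199 vs 0.0378).

Model Comparison:

Fit — compare R²:
- Model A: R² = 0.9448 → 94.48% of variance in crop yield explained
- Model B: R² = 0.3664 → 36.64% of variance in crop yield explained
- 0.9448 > 0.3664 → Model A has the better fit

Which has the larger per-inch effect? (|β₁|)
- Model A: β₁ = 0.1199 → predicted crop yield rises 0.1199 tons/acre per additional inch of rainfall
- Model B: β₁ = 0.0378 → predicted crop yield rises 0.0378 tons/acre per additional inch of rainfall
- |0.1199| > |0.0378| → Model A shows the stronger marginal effect

Notes:
- A better fit (higher R²) doesn't necessarily mean a more important relationship.
- R² measures how tightly points cluster around the line; β₁ measures how steep the line is — they answer different questions.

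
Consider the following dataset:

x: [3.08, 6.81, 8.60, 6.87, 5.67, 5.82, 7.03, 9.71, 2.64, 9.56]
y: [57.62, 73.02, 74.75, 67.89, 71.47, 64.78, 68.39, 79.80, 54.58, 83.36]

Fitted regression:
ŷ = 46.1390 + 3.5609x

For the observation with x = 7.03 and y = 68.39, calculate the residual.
Residual = -2.7821

The residual is the difference between the actual value and the predicted value:

Residual = y - ŷ

Step 1: Calculate predicted value
ŷ = 46.1390 + 3.5609 × 7.03
ŷ = 71.1721

Step 2: Calculate residual
Residual = 68.39 - 71.1721
Residual = -2.7821

Interpretation: the model overestimates the actual value by 2.7821 at this point (negative residual → observation lies below the fitted line).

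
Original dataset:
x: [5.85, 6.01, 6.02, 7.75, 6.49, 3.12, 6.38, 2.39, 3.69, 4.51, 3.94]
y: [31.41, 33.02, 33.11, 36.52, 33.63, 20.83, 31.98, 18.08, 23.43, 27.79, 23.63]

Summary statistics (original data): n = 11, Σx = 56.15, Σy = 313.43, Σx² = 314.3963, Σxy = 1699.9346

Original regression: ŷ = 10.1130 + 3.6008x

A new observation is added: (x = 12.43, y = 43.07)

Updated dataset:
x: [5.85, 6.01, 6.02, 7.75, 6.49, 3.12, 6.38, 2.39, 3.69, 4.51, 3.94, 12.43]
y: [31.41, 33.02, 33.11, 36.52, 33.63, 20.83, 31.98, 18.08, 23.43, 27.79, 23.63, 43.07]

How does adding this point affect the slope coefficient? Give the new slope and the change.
The slope changes from 3.6008 to 2.5712 (change of -1.0296, or -28.6%).

The new point has HIGH LEVERAGE: x = 12.43 is far from the original mean x̄ = 56.15/11 ≈ 5.10 (original range [2.39, 7.75]).

Step 1: Update the sums with the new point (n goes from 11 to 12)
Σx  = 56.15 + 12.43 = 68.58
Σy  = 313.43 + 43.07 = 356.50
Σx² = 314.3963 + 12.43² = 314.3963 + 154.5049 = 468.9012
Σxy = 1699.9346 + 12.43×43.07 = 1699.9346 + 535.3601 = 2235.2947

Step 2: Recompute the slope with b₁ = (nΣxy − ΣxΣy) / (nΣx² − (Σx)²)
Numerator   = 12×2235.2947 − 68.58×356.50 = 26823.5364 − 24448.7700 = 2374.7664
Denominator = 12×468.9012 − 68.58² = 5626.8144 − 4703.2164 = 923.5980
b₁(new) = 2374.7664 / 923.5980 = 2.5712

(Same formula on the original sums: (11×1699.9346 − 56.15×313.43) / (11×314.3963 − 56.15²) = 1100.1861 / 305.5368 = 3.6008, matching the given fit.)

Step 3: Change in slope
Δβ₁ = 2.5712 − 3.6008 = -1.0296
Relative change = -1.0296 / 3.6008 × 100% = -28.6%
→ the slope decreases when the point is added.

A high-leverage point only changes the slope if it is off the original line; here y = 43.07 is below the original trend, so the slope decreases.
In practice: check such a point for data-entry or measurement error.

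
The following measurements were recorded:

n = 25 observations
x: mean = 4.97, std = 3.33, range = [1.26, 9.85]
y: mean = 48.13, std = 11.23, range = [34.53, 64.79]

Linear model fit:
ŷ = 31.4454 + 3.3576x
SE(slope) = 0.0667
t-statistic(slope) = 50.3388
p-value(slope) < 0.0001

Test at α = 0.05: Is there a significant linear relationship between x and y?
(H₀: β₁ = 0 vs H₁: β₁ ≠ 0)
Since p-value < 0.0001 < α = 0.05, reject H₀ — the slope is significantly different from 0.

Hypothesis test for the slope coefficient:

H₀: β₁ = 0 (no linear relationship)
H₁: β₁ ≠ 0 (linear relationship exists)

Test statistic: t = β̂₁ / SE(β̂₁) = 3.3576 / 0.0667 = 50.3388

p < 0.0001: how often a slope estimate this far from 0 (in SE units) would arise by chance if β₁ were truly 0.

Decision rule: reject H₀ if p-value < α.
p-value < 0.0001 < α = 0.05 → reject H₀.

There is sufficient evidence at the 5% significance level to conclude that a linear relationship exists between x and y.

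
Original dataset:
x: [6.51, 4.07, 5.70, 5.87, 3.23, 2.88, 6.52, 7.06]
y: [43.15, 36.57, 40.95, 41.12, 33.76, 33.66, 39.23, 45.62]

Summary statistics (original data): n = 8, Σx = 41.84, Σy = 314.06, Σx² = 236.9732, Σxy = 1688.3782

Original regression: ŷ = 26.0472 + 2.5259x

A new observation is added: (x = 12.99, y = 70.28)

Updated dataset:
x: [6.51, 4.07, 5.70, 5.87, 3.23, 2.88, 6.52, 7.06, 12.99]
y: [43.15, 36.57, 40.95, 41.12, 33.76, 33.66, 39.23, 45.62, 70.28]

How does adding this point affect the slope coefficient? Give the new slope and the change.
Adding the point moves β₁ from 2.5259 to 3.6250, i.e. it increases by 1.0991 (+43.5%).

x = 12.99 lies well outside the original x-range [2.88, 7.06] (x̄ ≈ 5.23), so this observation has high leverage and can move the slope substantially.

Step 1: Update the sums with the new point (n goes from 8 to 9)
Σx  = 41.84 + 12.99 = 54.83
Σy  = 314.06 + 70.28 = 384.34
Σx² = 236.9732 + 12.99² = 236.9732 + 168.7401 = 405.7133
Σxy = 1688.3782 + 12.99×70.28 = 1688.3782 + 912.9372 = 2601.3154

Step 2: Recompute the slope with b₁ = (nΣxy − ΣxΣy) / (nΣx² − (Σx)²)
Numerator   = 9×2601.3154 − 54.83×384.34 = 23411.8386 − 21073.3622 = 2338.4764
Denominator = 9×405.7133 − 54.83² = 3651.4197 − 3006.3289 = 645.0908
b₁(new) = 2338.4764 / 645.0908 = 3.6250

(Same formula on the original sums: (8×1688.3782 − 41.84×314.06) / (8×236.9732 − 41.84²) = 366.7552 / 145.2000 = 2.5259, matching the given fit.)

Step 3: Change in slope
Δβ₁ = 3.6250 − 2.5259 = +1.0991
Relative change = +1.0991 / 2.5259 × 100% = +43.5%
→ the slope increases when the point is added.

Because the point sits above the extension of the original line at a high-leverage x, it tilts the fit up.
In practice: check such a point for data-entry or measurement error.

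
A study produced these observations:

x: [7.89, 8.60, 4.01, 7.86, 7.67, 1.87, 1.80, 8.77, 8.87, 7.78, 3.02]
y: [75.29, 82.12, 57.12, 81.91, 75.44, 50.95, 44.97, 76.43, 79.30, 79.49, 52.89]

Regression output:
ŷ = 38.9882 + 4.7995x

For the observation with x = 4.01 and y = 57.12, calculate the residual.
Residual = -1.1142

The residual is the difference between the actual value and the predicted value:

Residual = y - ŷ

Step 1: Calculate predicted value
ŷ = 38.9882 + 4.7995 × 4.01
ŷ = 58.2342

Step 2: Calculate residual
Residual = 57.12 - 58.2342
Residual = -1.1142

Sign check: y < ŷ, so the point is below the line and the fit overestimates here.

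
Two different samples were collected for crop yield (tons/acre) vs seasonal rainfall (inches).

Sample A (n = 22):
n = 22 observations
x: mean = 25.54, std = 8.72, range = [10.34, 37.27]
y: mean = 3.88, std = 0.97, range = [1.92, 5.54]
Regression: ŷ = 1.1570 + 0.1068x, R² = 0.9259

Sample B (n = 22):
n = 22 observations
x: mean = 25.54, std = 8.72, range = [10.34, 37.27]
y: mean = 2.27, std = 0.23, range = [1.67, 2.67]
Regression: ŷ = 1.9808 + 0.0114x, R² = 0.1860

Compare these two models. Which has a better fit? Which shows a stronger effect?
Model A has the better fit (R² = 0.9259 vs 0.1860). Model A shows the stronger effect (|β₁| = 0.1068 vs 0.0114).

Model Comparison:

Which explains more variance? (R²)
- Model A: R² = 0.9259 → 92.59% of variance in crop yield explained
- Model B: R² = 0.1860 → 18.60% of variance in crop yield explained
- 0.9259 > 0.1860 → Model A has the better fit

Strength of effect — compare |β₁|:
- Model A: β₁ = 0.1068 → predicted crop yield rises 0.1068 tons/acre per additional inch of rainfall
- Model B: β₁ = 0.0114 → predicted crop yield rises 0.0114 tons/acre per additional inch of rainfall
- |0.1068| > |0.0114| → Model A shows the stronger marginal effect

Note: A steeper slope doesn't make a better model if the scatter around the line is large.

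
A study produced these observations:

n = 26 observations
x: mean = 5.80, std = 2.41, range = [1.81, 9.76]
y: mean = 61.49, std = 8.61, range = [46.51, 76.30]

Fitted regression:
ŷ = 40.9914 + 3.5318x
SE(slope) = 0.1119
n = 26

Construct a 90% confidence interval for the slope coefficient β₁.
The 90% CI for β₁ is (3.3404, 3.7232)

Confidence interval for the slope:

The 90% CI for β₁ is: β̂₁ ± t*(α/2, n-2) × SE(β̂₁)

Step 1: Find critical t-value
- Confidence level = 0.9
- Degrees of freedom = n - 2 = 26 - 2 = 24
- t*(α/2, 24) = 1.7109

Step 2: Calculate margin of error
Margin = 1.7109 × 0.1119 = 0.1914

Step 3: Construct interval
CI = 3.5318 ± 0.1914
CI = (3.3404, 3.7232)

Interpretation: We are 90% confident that the true slope β₁ lies between 3.3404 and 3.7232.
Since 0 is outside the interval, a two-sided test at α = 0.10 would reject H₀: β₁ = 0.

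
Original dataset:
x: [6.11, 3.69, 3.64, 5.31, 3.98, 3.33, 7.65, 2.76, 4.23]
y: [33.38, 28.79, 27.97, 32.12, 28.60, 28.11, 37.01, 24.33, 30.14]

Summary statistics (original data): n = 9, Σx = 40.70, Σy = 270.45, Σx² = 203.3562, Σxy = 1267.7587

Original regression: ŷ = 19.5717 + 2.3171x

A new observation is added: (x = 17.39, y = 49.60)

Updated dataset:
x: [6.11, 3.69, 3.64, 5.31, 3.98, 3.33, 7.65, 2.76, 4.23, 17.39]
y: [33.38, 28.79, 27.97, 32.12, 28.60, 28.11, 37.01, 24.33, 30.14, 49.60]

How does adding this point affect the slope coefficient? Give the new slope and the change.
The slope changes from 2.3171 to 1.6108 (change of -0.7063, or -30.5%).

x = 17.39 lies well outside the original x-range [2.76, 7.65] (x̄ ≈ 4.52), so this observation has high leverage and can move the slope substantially.

Step 1: Update the sums with the new point (n goes from 9 to 10)
Σx  = 40.70 + 17.39 = 58.09
Σy  = 270.45 + 49.60 = 320.05
Σx² = 203.3562 + 17.39² = 203.3562 + 302.4121 = 505.7683
Σxy = 1267.7587 + 17.39×49.60 = 1267.7587 + 862.5440 = 2130.3027

Step 2: Recompute the slope with b₁ = (nΣxy − ΣxΣy) / (nΣx² − (Σx)²)
Numerator   = 10×2130.3027 − 58.09×320.05 = 21303.0270 − 18591.7045 = 2711.3225
Denominator = 10×505.7683 − 58.09² = 5057.6830 − 3374.4481 = 1683.2349
b₁(new) = 2711.3225 / 1683.2349 = 1.6108

(Same formula on the original sums: (9×1267.7587 − 40.70×270.45) / (9×203.3562 − 40.70²) = 402.5133 / 173.7158 = 2.3171, matching the given fit.)

Step 3: Change in slope
Δβ₁ = 1.6108 − 2.3171 = -0.7063
Relative change = -0.7063 / 2.3171 × 100% = -30.5%
→ the slope decreases when the point is added.

Because the point sits below the extension of the original line at a high-leverage x, it tilts the fit down.
In practice: refit with and without it and report both if conclusions differ; examine leverage (hᵢ) and Cook's distance rather than deleting it automatically.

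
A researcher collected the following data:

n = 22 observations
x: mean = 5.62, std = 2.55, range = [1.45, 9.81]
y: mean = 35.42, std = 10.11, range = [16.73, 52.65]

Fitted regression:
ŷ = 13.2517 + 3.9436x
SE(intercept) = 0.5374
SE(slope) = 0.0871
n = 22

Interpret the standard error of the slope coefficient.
SE(β̂₁) = 0.0871 is the estimated standard deviation of the slope estimate across repeated samples; relative to β̂₁ = 3.9436 that is 2.2%, a precise estimate.

SE(β̂₁) = 0.0871 says: if we drew many samples of n = 22 from the same population and refit each time, the fitted slopes would scatter with a standard deviation of roughly 0.0871 around the true β₁.

Relative precision:
- SE / |β̂₁| = 0.0871 / 3.9436 = 2.2%
- Rule of thumb (under 20%: precise; 20% to under 50%: moderately precise; 50% or more: imprecise) → precise

Rough 95% range (±2 SE): 3.9436 ± 0.1742 → (3.7694, 4.1178).

What drives SE(β̂₁): larger n (here n = 22) → smaller SE; wider spread of x values → smaller SE; more residual scatter → larger SE.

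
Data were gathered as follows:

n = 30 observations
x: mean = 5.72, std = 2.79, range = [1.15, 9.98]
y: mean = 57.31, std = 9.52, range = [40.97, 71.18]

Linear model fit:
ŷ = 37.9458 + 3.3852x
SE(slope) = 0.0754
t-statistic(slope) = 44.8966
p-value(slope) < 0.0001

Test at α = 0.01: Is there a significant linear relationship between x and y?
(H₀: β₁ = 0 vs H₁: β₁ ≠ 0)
Reject H₀: p-value < 0.0001 < α = 0.01. The linear relationship is significant at the 1% level.

Hypothesis test for the slope coefficient:

H₀: β₁ = 0 (no linear relationship)
H₁: β₁ ≠ 0 (linear relationship exists)

Test statistic: t = β̂₁ / SE(β̂₁) = 3.3852 / 0.0754 = 44.8966

The p-value (<0.0001) is the probability, under H₀, of a t-statistic at least as extreme as |t| = 44.8966 (two-sided, df = n − 2 = 28).

Decision rule: reject H₀ if p-value < α.
p-value < 0.0001 < α = 0.01 → reject H₀.

Conclusion: the linear association between x and y is significant at the 1% level.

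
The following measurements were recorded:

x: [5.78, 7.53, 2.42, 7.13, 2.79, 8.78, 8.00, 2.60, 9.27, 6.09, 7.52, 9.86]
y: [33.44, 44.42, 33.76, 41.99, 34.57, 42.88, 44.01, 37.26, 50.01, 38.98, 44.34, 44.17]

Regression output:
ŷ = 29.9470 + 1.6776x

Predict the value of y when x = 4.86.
ŷ = 38.1001

Plug x = 4.86 into the fitted line:

ŷ = 29.9470 + 1.6776 × 4.86
ŷ = 29.9470 + 8.1531
ŷ = 38.1001

This is a point prediction; actual observations scatter around it by roughly the residual standard deviation.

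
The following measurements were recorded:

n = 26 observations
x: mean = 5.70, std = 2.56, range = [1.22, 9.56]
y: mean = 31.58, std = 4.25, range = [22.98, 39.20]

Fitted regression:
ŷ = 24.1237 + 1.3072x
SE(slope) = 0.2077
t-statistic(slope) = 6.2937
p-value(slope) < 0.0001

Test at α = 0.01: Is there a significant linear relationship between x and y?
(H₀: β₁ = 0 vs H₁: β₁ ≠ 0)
p-value < 0.0001 < α = 0.01, so we reject H₀. The relationship is significant.

Hypothesis test for the slope coefficient:

H₀: β₁ = 0 (no linear relationship)
H₁: β₁ ≠ 0 (linear relationship exists)

Test statistic: t = β̂₁ / SE(β̂₁) = 1.3072 / 0.2077 = 6.2937

The p-value (<0.0001) is the probability, under H₀, of a t-statistic at least as extreme as |t| = 6.2937 (two-sided, df = n − 2 = 24).

Decision rule: reject H₀ if p-value < α.
p-value < 0.0001 < α = 0.01 → reject H₀.

There is sufficient evidence at the 1% significance level to conclude that a linear relationship exists between x and y.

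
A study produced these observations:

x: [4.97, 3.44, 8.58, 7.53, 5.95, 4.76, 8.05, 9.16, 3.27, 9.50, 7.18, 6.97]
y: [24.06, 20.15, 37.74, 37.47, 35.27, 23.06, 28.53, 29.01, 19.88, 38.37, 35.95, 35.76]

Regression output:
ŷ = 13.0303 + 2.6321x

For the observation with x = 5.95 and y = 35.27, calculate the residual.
Residual = 6.5787

The residual is the difference between the actual value and the predicted value:

Residual = y - ŷ

Step 1: Calculate predicted value
ŷ = 13.0303 + 2.6321 × 5.95
ŷ = 28.6913

Step 2: Calculate residual
Residual = 35.27 - 28.6913
Residual = 6.5787

Interpretation: the model underestimates the actual value by 6.5787 at this point (positive residual → observation lies above the fitted line).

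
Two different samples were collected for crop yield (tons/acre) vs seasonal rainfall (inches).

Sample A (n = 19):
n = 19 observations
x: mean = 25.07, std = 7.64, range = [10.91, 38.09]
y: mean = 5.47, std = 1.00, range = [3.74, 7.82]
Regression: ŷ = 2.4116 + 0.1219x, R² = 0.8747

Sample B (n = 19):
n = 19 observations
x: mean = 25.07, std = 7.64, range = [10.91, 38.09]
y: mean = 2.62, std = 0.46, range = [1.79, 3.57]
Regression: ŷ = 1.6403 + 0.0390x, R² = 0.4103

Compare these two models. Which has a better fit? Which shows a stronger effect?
Model A has the better fit (R² = 0.8747 vs 0.4103). Model A shows the stronger effect (|β₁| = 0.1219 vs 0.0390).

Model Comparison:

Goodness of fit (R²):
- Model A: R² = 0.8747 → 87.47% of variance in crop yield explained
- Model B: R² = 0.4103 → 41.03% of variance in crop yield explained
- 0.8747 > 0.4103 → Model A has the better fit

Which has the larger per-inch effect? (|β₁|)
- Model A: β₁ = 0.1219 → predicted crop yield rises 0.1219 tons/acre per additional inch of rainfall
- Model B: β₁ = 0.0390 → predicted crop yield rises 0.0390 tons/acre per additional inch of rainfall
- |0.1219| > |0.0390| → Model A shows the stronger marginal effect

Note: R² measures how tightly points cluster around the line; β₁ measures how steep the line is — they answer different questions.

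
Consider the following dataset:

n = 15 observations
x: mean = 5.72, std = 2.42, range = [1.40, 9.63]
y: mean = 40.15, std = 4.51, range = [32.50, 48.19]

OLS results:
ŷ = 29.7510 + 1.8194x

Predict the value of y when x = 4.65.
ŷ = 38.2112

x = 4.65 lies inside the observed range [1.40, 9.63], so the fitted equation applies directly:

ŷ = 29.7510 + 1.8194 × 4.65
ŷ = 29.7510 + 8.4602
ŷ = 38.2112

This is a point prediction; actual observations scatter around it by roughly the residual standard deviation.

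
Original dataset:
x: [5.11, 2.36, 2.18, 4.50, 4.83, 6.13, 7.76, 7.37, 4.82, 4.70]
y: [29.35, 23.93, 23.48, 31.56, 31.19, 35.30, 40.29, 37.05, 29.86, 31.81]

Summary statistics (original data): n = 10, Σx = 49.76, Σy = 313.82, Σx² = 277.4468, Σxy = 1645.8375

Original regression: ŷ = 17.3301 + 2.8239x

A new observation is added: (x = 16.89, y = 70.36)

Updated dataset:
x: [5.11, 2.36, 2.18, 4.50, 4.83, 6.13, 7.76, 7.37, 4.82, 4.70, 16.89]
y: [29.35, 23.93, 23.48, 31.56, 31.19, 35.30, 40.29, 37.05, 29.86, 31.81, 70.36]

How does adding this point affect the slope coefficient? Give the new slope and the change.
Adding the point moves β₁ from 2.8239 to 3.1875, i.e. it increases by 0.3636 (+12.9%).

x = 16.89 lies well outside the original x-range [2.18, 7.76] (x̄ ≈ 4.98), so this observation has high leverage and can move the slope substantially.

Step 1: Update the sums with the new point (n goes from 10 to 11)
Σx  = 49.76 + 16.89 = 66.65
Σy  = 313.82 + 70.36 = 384.18
Σx² = 277.4468 + 16.89² = 277.4468 + 285.2721 = 562.7189
Σxy = 1645.8375 + 16.89×70.36 = 1645.8375 + 1188.3804 = 2834.2179

Step 2: Recompute the slope with b₁ = (nΣxy − ΣxΣy) / (nΣx² − (Σx)²)
Numerator   = 11×2834.2179 − 66.65×384.18 = 31176.3969 − 25605.5970 = 5570.7999
Denominator = 11×562.7189 − 66.65² = 6189.9079 − 4442.2225 = 1747.6854
b₁(new) = 5570.7999 / 1747.6854 = 3.1875

(Same formula on the original sums: (10×1645.8375 − 49.76×313.82) / (10×277.4468 − 49.76²) = 842.6918 / 298.4104 = 2.8239, matching the given fit.)

Step 3: Change in slope
Δβ₁ = 3.1875 − 2.8239 = +0.3636
Relative change = +0.3636 / 2.8239 × 100% = +12.9%
→ the slope increases when the point is added.

Because the point sits above the extension of the original line at a high-leverage x, it tilts the fit up.
In practice: check such a point for data-entry or measurement error; refit with and without it and report both if conclusions differ.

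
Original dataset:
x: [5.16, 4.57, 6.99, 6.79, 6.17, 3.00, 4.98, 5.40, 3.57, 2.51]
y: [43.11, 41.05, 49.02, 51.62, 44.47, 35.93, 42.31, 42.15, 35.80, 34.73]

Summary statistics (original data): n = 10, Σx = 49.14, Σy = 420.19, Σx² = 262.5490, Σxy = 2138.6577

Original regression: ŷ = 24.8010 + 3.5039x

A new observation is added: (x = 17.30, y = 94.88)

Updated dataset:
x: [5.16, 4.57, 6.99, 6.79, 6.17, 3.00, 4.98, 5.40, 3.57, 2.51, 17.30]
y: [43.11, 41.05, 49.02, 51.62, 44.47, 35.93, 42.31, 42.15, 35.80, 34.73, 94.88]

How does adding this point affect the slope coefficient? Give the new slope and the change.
New slope β₁ = 4.1675 versus 3.5039 before: a change of +0.6636 (+18.9%).

The new point has HIGH LEVERAGE: x = 17.30 is far from the original mean x̄ = 49.14/10 ≈ 4.91 (original range [2.51, 6.99]).

Step 1: Update the sums with the new point (n goes from 10 to 11)
Σx  = 49.14 + 17.30 = 66.44
Σy  = 420.19 + 94.88 = 515.07
Σx² = 262.5490 + 17.30² = 262.5490 + 299.2900 = 561.8390
Σxy = 2138.6577 + 17.30×94.88 = 2138.6577 + 1641.4240 = 3780.0817

Step 2: Recompute the slope with b₁ = (nΣxy − ΣxΣy) / (nΣx² − (Σx)²)
Numerator   = 11×3780.0817 − 66.44×515.07 = 41580.8987 − 34221.2508 = 7359.6479
Denominator = 11×561.8390 − 66.44² = 6180.2290 − 4414.2736 = 1765.9554
b₁(new) = 7359.6479 / 1765.9554 = 4.1675

(Same formula on the original sums: (10×2138.6577 − 49.14×420.19) / (10×262.5490 − 49.14²) = 738.4404 / 210.7504 = 3.5039, matching the given fit.)

Step 3: Change in slope
Δβ₁ = 4.1675 − 3.5039 = +0.6636
Relative change = +0.6636 / 3.5039 × 100% = +18.9%
→ the slope increases when the point is added.

Because the point sits above the extension of the original line at a high-leverage x, it tilts the fit up.
In practice: examine leverage (hᵢ) and Cook's distance rather than deleting it automatically.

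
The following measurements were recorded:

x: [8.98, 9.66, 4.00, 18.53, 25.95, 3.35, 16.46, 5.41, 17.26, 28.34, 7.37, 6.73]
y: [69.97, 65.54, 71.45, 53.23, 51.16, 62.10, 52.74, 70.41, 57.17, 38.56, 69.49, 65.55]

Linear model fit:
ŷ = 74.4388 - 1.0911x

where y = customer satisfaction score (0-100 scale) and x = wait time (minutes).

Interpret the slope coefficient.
An increase of one minute in wait time is associated with a 1.0911 points decrease in predicted satisfaction score.

β₁ = -1.0911 is the change in predicted satisfaction score (points) per additional minute of wait time.

Interpretation:
- Wait time up by 1 minute → predicted satisfaction score decreases by 1.0911 points
- The effect is assumed constant over the observed range of x (linearity)
- The sign (−) gives the direction; the magnitude 1.0911 gives the size of the effect per minute

(β₀ = 74.4388 is the fitted value at x = 0 and is not part of the slope interpretation.)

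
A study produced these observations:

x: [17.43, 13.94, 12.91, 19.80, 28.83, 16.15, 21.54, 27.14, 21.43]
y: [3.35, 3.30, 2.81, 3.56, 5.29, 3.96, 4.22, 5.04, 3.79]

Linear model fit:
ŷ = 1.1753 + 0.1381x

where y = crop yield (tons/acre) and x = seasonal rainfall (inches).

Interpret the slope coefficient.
On average, crop yield is about 0.1381 tons/acre higher for every extra inch of rainfall.

β₁ = 0.1381 is the change in predicted crop yield (tons/acre) per additional inch of rainfall.

Interpretation:
- Rainfall up by 1 inch → predicted crop yield increases by 0.1381 tons/acre
- This is a linear approximation: the same per-unit change is assumed across the whole observed x range
- The slope describes association in these data, not necessarily a causal effect

(β₀ = 1.1753 is the fitted value at x = 0 and is not part of the slope interpretation.)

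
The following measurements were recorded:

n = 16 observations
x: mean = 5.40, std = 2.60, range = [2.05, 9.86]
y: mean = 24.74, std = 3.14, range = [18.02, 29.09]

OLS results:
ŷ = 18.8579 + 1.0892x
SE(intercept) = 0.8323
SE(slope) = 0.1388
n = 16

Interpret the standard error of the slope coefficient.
The slope 1.0892 is pinned down to within about ±0.1388 (one SE) by these data — relative uncertainty 12.7%, i.e. precise.

What SE measures:
- The standard error quantifies the sampling variability of the coefficient estimate
- It is the estimated standard deviation of β̂₁ across hypothetical repeated samples of the same size
- Smaller SE → more precise estimate

Relative precision:
- SE / |β̂₁| = 0.1388 / 1.0892 = 12.7%
- Rule of thumb (under 20%: precise; 20% to under 50%: moderately precise; 50% or more: imprecise) → precise

Rough 95% range (±2 SE): 1.0892 ± 0.2776 → (0.8116, 1.3668).

What drives SE(β̂₁): wider spread of x values → smaller SE; more residual scatter → larger SE.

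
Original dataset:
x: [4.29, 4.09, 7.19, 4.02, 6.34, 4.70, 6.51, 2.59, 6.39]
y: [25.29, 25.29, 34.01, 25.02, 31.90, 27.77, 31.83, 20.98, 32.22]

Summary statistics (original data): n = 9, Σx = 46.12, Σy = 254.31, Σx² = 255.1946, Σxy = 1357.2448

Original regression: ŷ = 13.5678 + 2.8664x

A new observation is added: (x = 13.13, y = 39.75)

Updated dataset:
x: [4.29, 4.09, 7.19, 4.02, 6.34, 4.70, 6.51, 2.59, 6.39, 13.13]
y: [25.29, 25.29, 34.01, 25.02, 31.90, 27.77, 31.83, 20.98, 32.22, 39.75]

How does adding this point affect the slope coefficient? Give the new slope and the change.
The slope changes from 2.8664 to 1.7882 (change of -1.0782, or -37.6%).

The new point has HIGH LEVERAGE: x = 13.13 is far from the original mean x̄ = 46.12/9 ≈ 5.12 (original range [2.59, 7.19]).

Step 1: Update the sums with the new point (n goes from 9 to 10)
Σx  = 46.12 + 13.13 = 59.25
Σy  = 254.31 + 39.75 = 294.06
Σx² = 255.1946 + 13.13² = 255.1946 + 172.3969 = 427.5915
Σxy = 1357.2448 + 13.13×39.75 = 1357.2448 + 521.9175 = 1879.1623

Step 2: Recompute the slope with b₁ = (nΣxy − ΣxΣy) / (nΣx² − (Σx)²)
Numerator   = 10×1879.1623 − 59.25×294.06 = 18791.6230 − 17423.0550 = 1368.5680
Denominator = 10×427.5915 − 59.25² = 4275.9150 − 3510.5625 = 765.3525
b₁(new) = 1368.5680 / 765.3525 = 1.7882

(Same formula on the original sums: (9×1357.2448 − 46.12×254.31) / (9×255.1946 − 46.12²) = 486.4260 / 169.6970 = 2.8664, matching the given fit.)

Step 3: Change in slope
Δβ₁ = 1.7882 − 2.8664 = -1.0782
Relative change = -1.0782 / 2.8664 × 100% = -37.6%
→ the slope decreases when the point is added.

A high-leverage point only changes the slope if it is off the original line; here y = 39.75 is below the original trend, so the slope decreases.
In practice: examine leverage (hᵢ) and Cook's distance rather than deleting it automatically; refit with and without it and report both if conclusions differ.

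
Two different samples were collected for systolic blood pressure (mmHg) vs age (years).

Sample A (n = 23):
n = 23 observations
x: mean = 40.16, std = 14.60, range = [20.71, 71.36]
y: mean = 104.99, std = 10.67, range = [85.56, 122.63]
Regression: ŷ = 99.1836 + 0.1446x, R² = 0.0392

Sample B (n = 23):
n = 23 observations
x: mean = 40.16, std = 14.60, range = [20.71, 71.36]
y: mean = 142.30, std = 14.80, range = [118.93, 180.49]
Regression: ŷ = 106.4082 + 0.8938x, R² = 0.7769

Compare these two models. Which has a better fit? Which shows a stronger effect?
Model B has the better fit (R² = 0.7769 vs 0.0392). Model B shows the stronger effect (|β₁| = 0.8938 vs 0.1446).

Model Comparison:

Goodness of fit (R²):
- Model A: R² = 0.0392 → 3.92% of variance in blood pressure explained
- Model B: R² = 0.7769 → 77.69% of variance in blood pressure explained
- 0.7769 > 0.0392 → Model B has the better fit

Strength of effect — compare |β₁|:
- Model A: β₁ = 0.1446 → predicted blood pressure rises 0.1446 mmHg per additional year of age
- Model B: β₁ = 0.8938 → predicted blood pressure rises 0.8938 mmHg per additional year of age
- |0.1446| < |0.8938| → Model B shows the stronger marginal effect

Notes:
- A better fit (higher R²) doesn't necessarily mean a more important relationship.
- A steeper slope doesn't make a better model if the scatter around the line is large.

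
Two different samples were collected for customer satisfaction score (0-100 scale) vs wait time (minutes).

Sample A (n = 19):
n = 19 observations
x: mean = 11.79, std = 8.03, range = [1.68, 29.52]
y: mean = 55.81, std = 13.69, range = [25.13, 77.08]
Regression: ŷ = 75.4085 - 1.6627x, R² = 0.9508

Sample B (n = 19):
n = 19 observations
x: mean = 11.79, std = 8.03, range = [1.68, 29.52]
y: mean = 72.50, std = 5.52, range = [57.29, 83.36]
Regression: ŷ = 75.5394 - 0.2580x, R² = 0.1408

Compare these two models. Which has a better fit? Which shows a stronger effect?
Model A has the better fit (R² = 0.9508 vs 0.1408). Model A shows the stronger effect (|β₁| = 1.6627 vs 0.2580).

Model Comparison:

Fit — compare R²:
- Model A: R² = 0.9508 → 95.08% of variance in satisfaction score explained
- Model B: R² = 0.1408 → 14.08% of variance in satisfaction score explained
- 0.9508 > 0.1408 → Model A has the better fit

Effect size (slope magnitude):
- Model A: β₁ = -1.6627 → predicted satisfaction score falls 1.6627 points per additional minute of wait time
- Model B: β₁ = -0.2580 → predicted satisfaction score falls 0.2580 points per additional minute of wait time
- |-1.6627| > |-0.2580| → Model A shows the stronger marginal effect

Notes:
- R² measures how tightly points cluster around the line; β₁ measures how steep the line is — they answer different questions.
- The two samples could reflect different populations, time periods, or measurement quality.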